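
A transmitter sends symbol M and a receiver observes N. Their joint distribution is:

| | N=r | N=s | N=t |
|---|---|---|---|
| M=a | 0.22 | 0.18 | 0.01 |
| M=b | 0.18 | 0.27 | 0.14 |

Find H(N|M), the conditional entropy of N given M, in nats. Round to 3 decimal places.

0.948 nats

Chain rule: H(N|M) = H(M,N) − H(M).
Marginals: p(M) = (0.4100, 0.5900), p(N) = (0.4000, 0.4500, 0.1500).
H(M,N) = 1.6253 nats; H(M) = 0.6769 nats.
H(N|M) = 1.6253 − 0.6769 = 0.948 nats.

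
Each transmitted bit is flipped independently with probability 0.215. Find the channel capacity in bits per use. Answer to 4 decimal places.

Binary symmetric channel: C = 1 − h₂(ε) where h₂ is the binary entropy function.
h₂(0.215) = −0.215·log₂0.215 − 0.785·log₂0.785 = 0.7509.
C = 1 − 0.7509 = 0.2491 bits per channel use.

0.2491 bits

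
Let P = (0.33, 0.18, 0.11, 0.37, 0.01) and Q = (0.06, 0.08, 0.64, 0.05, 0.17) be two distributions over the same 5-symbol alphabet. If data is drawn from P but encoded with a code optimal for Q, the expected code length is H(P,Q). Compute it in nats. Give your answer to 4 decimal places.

H(P,Q) = −Σ p·ln q.
  −0.33·ln(0.06) = 0.92843
  −0.18·ln(0.08) = 0.45463
  −0.11·ln(0.64) = 0.04909
  −0.37·ln(0.05) = 1.10842
  −0.01·ln(0.17) = 0.01772
H(P,Q) = 2.5583 nats.

2.5583 nats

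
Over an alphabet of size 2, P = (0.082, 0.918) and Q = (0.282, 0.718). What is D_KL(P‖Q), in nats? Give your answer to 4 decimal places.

0.1243 nats

D(P‖Q) = Σ p·ln(p/q).
  0.082·ln(0.082/0.282) = -0.10129
  0.918·ln(0.918/0.718) = 0.22558
D(P‖Q) = 0.1243 nats.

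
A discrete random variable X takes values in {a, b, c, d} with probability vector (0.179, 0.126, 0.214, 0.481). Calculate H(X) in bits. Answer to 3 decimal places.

1.805 bits

H(X) = −Σ p·log₂ p.
  −(0.179)·log₂(0.179) = 0.4443
  −(0.126)·log₂(0.126) = 0.3766
  −(0.214)·log₂(0.214) = 0.4760
  −(0.481)·log₂(0.481) = 0.5079
Sum: 0.4443 + 0.3766 + 0.4760 + 0.5079 = 1.805 bits.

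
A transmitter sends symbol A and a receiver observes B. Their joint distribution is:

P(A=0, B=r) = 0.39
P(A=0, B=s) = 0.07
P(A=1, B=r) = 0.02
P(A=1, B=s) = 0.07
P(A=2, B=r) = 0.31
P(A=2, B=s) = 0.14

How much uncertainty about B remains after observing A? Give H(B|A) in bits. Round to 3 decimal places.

Marginals: p(A) = (0.4600, 0.0900, 0.4500), p(B) = (0.7200, 0.2800).
H(B|A) = Σ p(A) · H(B|A=·).
  A=0: p=0.4600, H(B|A=0) = 0.6153
  A=1: p=0.0900, H(B|A=1) = 0.7642
  A=2: p=0.4500, H(B|A=2) = 0.8945
Weighted sum = 0.754 bits.

0.754 bits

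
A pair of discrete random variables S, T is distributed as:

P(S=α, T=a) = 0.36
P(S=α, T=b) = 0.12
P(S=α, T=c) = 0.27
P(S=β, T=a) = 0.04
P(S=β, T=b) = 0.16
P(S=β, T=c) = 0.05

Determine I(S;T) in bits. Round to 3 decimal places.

0.148 bits

Marginals: p(S) = (0.7500, 0.2500), p(T) = (0.4000, 0.2800, 0.3200).
I(S;T) = H(S) + H(T) − H(S,T).
H(S) = 0.8113, H(T) = 1.5690, H(S,T) = 2.2326.
I(S;T) = 0.8113 + 1.5690 − 2.2326 = 0.148 bits.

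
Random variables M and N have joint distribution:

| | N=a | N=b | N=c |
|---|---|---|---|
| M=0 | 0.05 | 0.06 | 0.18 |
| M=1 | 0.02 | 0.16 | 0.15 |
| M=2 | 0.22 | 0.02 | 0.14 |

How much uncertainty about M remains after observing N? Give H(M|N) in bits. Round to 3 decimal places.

1.318 bits

Marginals: p(M) = (0.2900, 0.3300, 0.3800), p(N) = (0.2900, 0.2400, 0.4700).
H(M|N) = Σ p(N) · H(M|N=·).
  N=a: p=0.2900, H(M|N=a) = 1.0057
  N=b: p=0.2400, H(M|N=b) = 1.1887
  N=c: p=0.4700, H(M|N=c) = 1.5766
Weighted sum = 1.318 bits.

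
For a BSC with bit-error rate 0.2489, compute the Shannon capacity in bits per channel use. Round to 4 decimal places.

Binary symmetric channel: C = 1 − h₂(ε) where h₂ is the binary entropy function.
h₂(0.2489) = −0.2489·log₂0.2489 − 0.7511·log₂0.7511 = 0.8095.
C = 1 − 0.8095 = 0.1905 bits per channel use.

0.1905 bits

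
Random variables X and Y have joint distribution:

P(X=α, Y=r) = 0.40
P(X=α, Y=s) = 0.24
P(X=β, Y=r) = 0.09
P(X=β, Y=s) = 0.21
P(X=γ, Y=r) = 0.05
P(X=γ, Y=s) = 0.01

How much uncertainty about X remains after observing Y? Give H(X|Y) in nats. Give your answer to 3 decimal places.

Chain rule: H(X|Y) = H(X,Y) − H(Y).
Marginals: p(X) = (0.6400, 0.3000, 0.0600), p(Y) = (0.5400, 0.4600).
H(X,Y) = 1.4493 nats; H(Y) = 0.6899 nats.
H(X|Y) = 1.4493 − 0.6899 = 0.759 nats.

0.759 nats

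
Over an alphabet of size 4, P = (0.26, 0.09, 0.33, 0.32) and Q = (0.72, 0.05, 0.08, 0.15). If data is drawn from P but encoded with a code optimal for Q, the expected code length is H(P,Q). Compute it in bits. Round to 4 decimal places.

H(P,Q) = −Σ p·log₂ q.
  −0.26·log₂(0.72) = 0.12322
  −0.09·log₂(0.05) = 0.38897
  −0.33·log₂(0.08) = 1.20247
  −0.32·log₂(0.15) = 0.87583
H(P,Q) = 2.5905 bits.

2.5905 bits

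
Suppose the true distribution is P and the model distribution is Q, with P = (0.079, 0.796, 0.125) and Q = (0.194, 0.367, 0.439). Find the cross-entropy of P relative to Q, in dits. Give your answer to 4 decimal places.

H(P,Q) = −Σ p·log₁₀ q.
  −0.079·log₁₀(0.194) = 0.05626
  −0.796·log₁₀(0.367) = 0.34653
  −0.125·log₁₀(0.439) = 0.04469
H(P,Q) = 0.4475 dits.

0.4475 dits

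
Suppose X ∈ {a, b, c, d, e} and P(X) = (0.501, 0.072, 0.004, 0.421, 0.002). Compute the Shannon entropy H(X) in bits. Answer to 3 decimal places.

H(X) = −Σ p·log₂ p.
  −(0.501)·log₂(0.501) = 0.4996
  −(0.072)·log₂(0.072) = 0.2733
  −(0.004)·log₂(0.004) = 0.0319
  −(0.421)·log₂(0.421) = 0.5255
  −(0.002)·log₂(0.002) = 0.0179
Sum: 0.4996 + 0.2733 + 0.0319 + 0.5255 + 0.0179 = 1.348 bits.

1.348 bits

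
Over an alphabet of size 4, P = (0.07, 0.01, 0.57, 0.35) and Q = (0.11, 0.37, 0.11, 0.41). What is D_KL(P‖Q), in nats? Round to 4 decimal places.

D(P‖Q) = Σ p·ln(p/q).
  0.07·ln(0.07/0.11) = -0.03164
  0.01·ln(0.01/0.37) = -0.03611
  0.57·ln(0.57/0.11) = 0.93774
  0.35·ln(0.35/0.41) = -0.05538
D(P‖Q) = 0.8146 nats.

0.8146 nats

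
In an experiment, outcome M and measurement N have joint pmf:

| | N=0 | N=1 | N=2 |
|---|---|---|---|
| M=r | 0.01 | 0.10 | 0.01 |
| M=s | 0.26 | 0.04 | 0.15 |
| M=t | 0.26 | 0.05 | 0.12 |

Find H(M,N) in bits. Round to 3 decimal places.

H(M,N) = −Σ p(x,y)·log₂ p(x,y) over all 9 cells.
  cell (r,0): −0.01·log₂0.01 = 0.0664
  cell (r,1): −0.10·log₂0.10 = 0.3322
  cell (r,2): −0.01·log₂0.01 = 0.0664
  cell (s,0): −0.26·log₂0.26 = 0.5053
  cell (s,1): −0.04·log₂0.04 = 0.1858
  cell (s,2): −0.15·log₂0.15 = 0.4105
  cell (t,0): −0.26·log₂0.26 = 0.5053
  cell (t,1): −0.05·log₂0.05 = 0.2161
  cell (t,2): −0.12·log₂0.12 = 0.3671
Sum = 2.655 bits.

2.655 bits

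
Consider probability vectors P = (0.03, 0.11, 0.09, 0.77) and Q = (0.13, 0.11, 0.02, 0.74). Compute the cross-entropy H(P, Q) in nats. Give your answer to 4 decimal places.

H(P,Q) = −Σ p·ln q.
  −0.03·ln(0.13) = 0.06121
  −0.11·ln(0.11) = 0.24280
  −0.09·ln(0.02) = 0.35208
  −0.77·ln(0.74) = 0.23185
H(P,Q) = 0.8879 nats.

0.8879 nats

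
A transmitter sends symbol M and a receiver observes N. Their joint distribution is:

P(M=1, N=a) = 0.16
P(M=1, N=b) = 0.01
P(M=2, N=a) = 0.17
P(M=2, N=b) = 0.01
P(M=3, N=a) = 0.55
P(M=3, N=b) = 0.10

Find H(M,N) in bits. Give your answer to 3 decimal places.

1.797 bits

H(M,N) = −Σ p(x,y)·log₂ p(x,y) over all 6 cells.
  cell (1,a): −0.16·log₂0.16 = 0.4230
  cell (1,b): −0.01·log₂0.01 = 0.0664
  cell (2,a): −0.17·log₂0.17 = 0.4346
  cell (2,b): −0.01·log₂0.01 = 0.0664
  cell (3,a): −0.55·log₂0.55 = 0.4744
  cell (3,b): −0.10·log₂0.10 = 0.3322
Sum = 1.797 bits.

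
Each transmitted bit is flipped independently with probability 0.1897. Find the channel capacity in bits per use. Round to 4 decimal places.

0.2992 bits

Binary symmetric channel: C = 1 − h₂(ε) where h₂ is the binary entropy function.
h₂(0.1897) = −0.1897·log₂0.1897 − 0.8103·log₂0.8103 = 0.7008.
C = 1 − 0.7008 = 0.2992 bits per channel use.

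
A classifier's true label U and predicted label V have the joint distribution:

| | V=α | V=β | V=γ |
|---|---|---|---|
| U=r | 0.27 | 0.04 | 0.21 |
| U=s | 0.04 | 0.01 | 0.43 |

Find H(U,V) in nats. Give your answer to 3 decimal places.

1.348 nats

H(U,V) = −Σ p(x,y)·ln p(x,y) over all 6 cells.
  cell (r,α): −0.27·ln0.27 = 0.3535
  cell (r,β): −0.04·ln0.04 = 0.1288
  cell (r,γ): −0.21·ln0.21 = 0.3277
  cell (s,α): −0.04·ln0.04 = 0.1288
  cell (s,β): −0.01·ln0.01 = 0.0461
  cell (s,γ): −0.43·ln0.43 = 0.3629
Sum = 1.348 nats.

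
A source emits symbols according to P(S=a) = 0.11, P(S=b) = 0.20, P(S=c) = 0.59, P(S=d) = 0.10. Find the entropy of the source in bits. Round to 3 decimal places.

1.596 bits

H(S) = −Σ p·log₂ p.
  −(0.11)·log₂(0.11) = 0.3503
  −(0.20)·log₂(0.20) = 0.4644
  −(0.59)·log₂(0.59) = 0.4491
  −(0.10)·log₂(0.10) = 0.3322
Sum: 0.3503 + 0.4644 + 0.4491 + 0.3322 = 1.596 bits.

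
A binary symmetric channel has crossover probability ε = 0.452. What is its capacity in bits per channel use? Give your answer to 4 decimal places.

Binary symmetric channel: C = 1 − h₂(ε) where h₂ is the binary entropy function.
h₂(0.452) = −0.452·log₂0.452 − 0.548·log₂0.548 = 0.9933.
C = 1 − 0.9933 = 0.0067 bits per channel use.

0.0067 bits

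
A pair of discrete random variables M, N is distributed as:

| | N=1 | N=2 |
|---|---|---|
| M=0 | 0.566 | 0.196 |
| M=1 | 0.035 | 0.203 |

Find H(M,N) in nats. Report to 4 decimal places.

1.0826 nats

H(M,N) = −Σ p(x,y)·ln p(x,y) over all 4 cells.
  cell (0,1): −0.566·ln0.566 = 0.32215
  cell (0,2): −0.196·ln0.196 = 0.31941
  cell (1,1): −0.035·ln0.035 = 0.11733
  cell (1,2): −0.203·ln0.203 = 0.32369
Sum = 1.0826 nats.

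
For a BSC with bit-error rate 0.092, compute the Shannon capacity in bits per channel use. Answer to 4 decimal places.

0.5569 bits

Binary symmetric channel: C = 1 − h₂(ε) where h₂ is the binary entropy function.
h₂(0.092) = −0.092·log₂0.092 − 0.908·log₂0.908 = 0.4431.
C = 1 − 0.4431 = 0.5569 bits per channel use.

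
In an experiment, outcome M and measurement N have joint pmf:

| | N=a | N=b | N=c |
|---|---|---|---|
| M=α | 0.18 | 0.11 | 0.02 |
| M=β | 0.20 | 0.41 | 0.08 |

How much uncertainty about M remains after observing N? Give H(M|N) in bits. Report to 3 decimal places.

Marginals: p(M) = (0.3100, 0.6900), p(N) = (0.3800, 0.5200, 0.1000).
H(M|N) = Σ p(N) · H(M|N=·).
  N=a: p=0.3800, H(M|N=a) = 0.9980
  N=b: p=0.5200, H(M|N=b) = 0.7444
  N=c: p=0.1000, H(M|N=c) = 0.7219
Weighted sum = 0.839 bits.

0.839 bits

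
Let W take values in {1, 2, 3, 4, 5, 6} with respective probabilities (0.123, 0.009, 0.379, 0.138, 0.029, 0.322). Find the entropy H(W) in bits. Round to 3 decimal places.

H(W) = −Σ p·log₂ p.
  −(0.123)·log₂(0.123) = 0.3719
  −(0.009)·log₂(0.009) = 0.0612
  −(0.379)·log₂(0.379) = 0.5305
  −(0.138)·log₂(0.138) = 0.3943
  −(0.029)·log₂(0.029) = 0.1481
  −(0.322)·log₂(0.322) = 0.5264
Sum: 0.3719 + 0.0612 + 0.5305 + 0.3943 + 0.1481 + 0.5264 = 2.032 bits.

2.032 bits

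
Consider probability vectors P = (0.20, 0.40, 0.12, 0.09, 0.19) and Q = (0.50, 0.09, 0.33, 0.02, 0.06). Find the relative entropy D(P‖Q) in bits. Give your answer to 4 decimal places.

D(P‖Q) = Σ p·log₂(p/q).
  0.20·log₂(0.20/0.50) = -0.26439
  0.40·log₂(0.40/0.09) = 0.86080
  0.12·log₂(0.12/0.33) = -0.17513
  0.09·log₂(0.09/0.02) = 0.19529
  0.19·log₂(0.19/0.06) = 0.31596
D(P‖Q) = 0.9325 bits.

0.9325 bits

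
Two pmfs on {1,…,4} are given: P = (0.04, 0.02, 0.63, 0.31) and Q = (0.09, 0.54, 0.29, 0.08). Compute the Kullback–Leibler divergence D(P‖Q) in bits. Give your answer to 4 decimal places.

D(P‖Q) = Σ p·log₂(p/q).
  0.04·log₂(0.04/0.09) = -0.04680
  0.02·log₂(0.02/0.54) = -0.09510
  0.63·log₂(0.63/0.29) = 0.70516
  0.31·log₂(0.31/0.08) = 0.60580
D(P‖Q) = 1.1691 bits.

1.1691 bits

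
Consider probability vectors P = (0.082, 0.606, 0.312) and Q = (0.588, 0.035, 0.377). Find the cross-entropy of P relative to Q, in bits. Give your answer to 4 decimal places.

3.4328 bits

H(P,Q) = −Σ p·log₂ q.
  −0.082·log₂(0.588) = 0.06282
  −0.606·log₂(0.035) = 2.93092
  −0.312·log₂(0.377) = 0.43910
H(P,Q) = 3.4328 bits.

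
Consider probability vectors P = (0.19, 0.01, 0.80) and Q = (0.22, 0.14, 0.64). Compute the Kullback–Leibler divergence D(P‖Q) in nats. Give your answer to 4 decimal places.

0.1243 nats

D(P‖Q) = Σ p·ln(p/q).
  0.19·ln(0.19/0.22) = -0.02785
  0.01·ln(0.01/0.14) = -0.02639
  0.80·ln(0.80/0.64) = 0.17851
D(P‖Q) = 0.1243 nats.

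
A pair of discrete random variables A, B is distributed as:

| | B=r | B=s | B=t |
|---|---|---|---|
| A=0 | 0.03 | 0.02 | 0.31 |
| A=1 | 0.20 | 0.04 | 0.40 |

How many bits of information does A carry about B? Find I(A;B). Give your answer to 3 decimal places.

0.057 bits

Marginals: p(A) = (0.3600, 0.6400), p(B) = (0.2300, 0.0600, 0.7100).
I(A;B) = Σ p(x,y)·log₂[p(x,y)/(p(x)p(y))].
  (0,r): 0.03·log₂(0.3623) = -0.0439
  (0,s): 0.02·log₂(0.9259) = -0.0022
  (0,t): 0.31·log₂(1.2128) = 0.0863
  (1,r): 0.20·log₂(1.3587) = 0.0884
  (1,s): 0.04·log₂(1.0417) = 0.0024
  (1,t): 0.40·log₂(0.8803) = -0.0736
Sum = 0.057 bits.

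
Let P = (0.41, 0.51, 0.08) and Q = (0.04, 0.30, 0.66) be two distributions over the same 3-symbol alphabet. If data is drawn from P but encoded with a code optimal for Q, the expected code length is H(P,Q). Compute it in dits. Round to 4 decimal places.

H(P,Q) = −Σ p·log₁₀ q.
  −0.41·log₁₀(0.04) = 0.57316
  −0.51·log₁₀(0.30) = 0.26667
  −0.08·log₁₀(0.66) = 0.01444
H(P,Q) = 0.8543 dits.

0.8543 dits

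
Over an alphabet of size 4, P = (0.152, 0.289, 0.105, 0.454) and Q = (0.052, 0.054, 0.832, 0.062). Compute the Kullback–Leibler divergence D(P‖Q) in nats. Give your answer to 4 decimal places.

D(P‖Q) = Σ p·ln(p/q).
  0.152·ln(0.152/0.052) = 0.16304
  0.289·ln(0.289/0.054) = 0.48478
  0.105·ln(0.105/0.832) = -0.21734
  0.454·ln(0.454/0.062) = 0.90390
D(P‖Q) = 1.3344 nats.

1.3344 nats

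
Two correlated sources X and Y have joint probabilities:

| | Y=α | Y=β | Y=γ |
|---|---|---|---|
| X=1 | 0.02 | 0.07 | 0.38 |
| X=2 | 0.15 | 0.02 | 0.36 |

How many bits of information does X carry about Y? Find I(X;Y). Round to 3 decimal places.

Marginals: p(X) = (0.4700, 0.5300), p(Y) = (0.1700, 0.0900, 0.7400).
I(X;Y) = Σ p(x,y)·log₂[p(x,y)/(p(x)p(y))].
  (1,α): 0.02·log₂(0.2503) = -0.0400
  (1,β): 0.07·log₂(1.6548) = 0.0509
  (1,γ): 0.38·log₂(1.0926) = 0.0485
  (2,α): 0.15·log₂(1.6648) = 0.1103
  (2,β): 0.02·log₂(0.4193) = -0.0251
  (2,γ): 0.36·log₂(0.9179) = -0.0445
Sum = 0.100 bits.

0.100 bits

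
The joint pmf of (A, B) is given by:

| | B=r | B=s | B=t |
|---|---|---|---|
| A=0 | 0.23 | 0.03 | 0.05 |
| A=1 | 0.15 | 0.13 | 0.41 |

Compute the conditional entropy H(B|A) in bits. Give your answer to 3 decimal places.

1.283 bits

Chain rule: H(B|A) = H(A,B) − H(A).
Marginals: p(A) = (0.3100, 0.6900), p(B) = (0.3800, 0.1600, 0.4600).
H(A,B) = 2.1761 bits; H(A) = 0.8932 bits.
H(B|A) = 2.1761 − 0.8932 = 1.283 bits.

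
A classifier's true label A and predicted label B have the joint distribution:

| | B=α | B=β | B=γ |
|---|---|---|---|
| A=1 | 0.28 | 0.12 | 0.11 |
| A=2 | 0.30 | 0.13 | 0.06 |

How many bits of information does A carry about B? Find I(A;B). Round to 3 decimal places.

Marginals: p(A) = (0.5100, 0.4900), p(B) = (0.5800, 0.2500, 0.1700).
I(A;B) = H(A) + H(B) − H(A,B).
H(A) = 0.9997, H(B) = 1.3904, H(A,B) = 2.3788.
I(A;B) = 0.9997 + 1.3904 − 2.3788 = 0.011 bits.

0.011 bits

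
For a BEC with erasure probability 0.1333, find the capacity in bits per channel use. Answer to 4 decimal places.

0.8667 bits

Binary erasure channel: capacity C = 1 − ε.
C = 1 − 0.1333 = 0.8667 bits per channel use.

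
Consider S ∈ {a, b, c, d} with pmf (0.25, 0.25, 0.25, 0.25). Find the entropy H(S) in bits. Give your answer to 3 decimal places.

2.000 bits

H(S) = −Σ p·log₂ p.
  −(0.25)·log₂(0.25) = 0.5000
  −(0.25)·log₂(0.25) = 0.5000
  −(0.25)·log₂(0.25) = 0.5000
  −(0.25)·log₂(0.25) = 0.5000
Sum: 0.5000 + 0.5000 + 0.5000 + 0.5000 = 2.000 bits.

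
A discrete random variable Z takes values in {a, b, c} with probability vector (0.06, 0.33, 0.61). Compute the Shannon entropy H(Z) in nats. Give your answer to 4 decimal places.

0.8362 nats

H(Z) = −Σ p·ln p.
  −(0.06)·ln(0.06) = 0.16880
  −(0.33)·ln(0.33) = 0.36586
  −(0.61)·ln(0.61) = 0.30152
Sum: 0.16880 + 0.36586 + 0.30152 = 0.8362 nats.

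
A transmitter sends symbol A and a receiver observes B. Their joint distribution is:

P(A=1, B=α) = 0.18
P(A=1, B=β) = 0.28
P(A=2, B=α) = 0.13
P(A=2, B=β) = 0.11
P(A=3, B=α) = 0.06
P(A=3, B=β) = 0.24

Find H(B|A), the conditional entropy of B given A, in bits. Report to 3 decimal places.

Marginals: p(A) = (0.4600, 0.2400, 0.3000), p(B) = (0.3700, 0.6300).
H(B|A) = Σ p(A) · H(B|A=·).
  A=1: p=0.4600, H(B|A=1) = 0.9656
  A=2: p=0.2400, H(B|A=2) = 0.9950
  A=3: p=0.3000, H(B|A=3) = 0.7219
Weighted sum = 0.900 bits.

0.900 bits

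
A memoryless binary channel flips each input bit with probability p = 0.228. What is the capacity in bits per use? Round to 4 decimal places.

0.2255 bits

Binary symmetric channel: C = 1 − h₂(ε) where h₂ is the binary entropy function.
h₂(0.228) = −0.228·log₂0.228 − 0.772·log₂0.772 = 0.7745.
C = 1 − 0.7745 = 0.2255 bits per channel use.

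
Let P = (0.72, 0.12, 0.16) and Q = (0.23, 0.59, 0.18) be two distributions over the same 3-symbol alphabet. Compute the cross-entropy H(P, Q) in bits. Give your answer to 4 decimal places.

2.0138 bits

H(P,Q) = −Σ p·log₂ q.
  −0.72·log₂(0.23) = 1.52661
  −0.12·log₂(0.59) = 0.09135
  −0.16·log₂(0.18) = 0.39583
H(P,Q) = 2.0138 bits.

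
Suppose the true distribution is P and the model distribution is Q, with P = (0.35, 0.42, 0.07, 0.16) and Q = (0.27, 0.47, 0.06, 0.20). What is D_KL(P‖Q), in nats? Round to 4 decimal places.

0.0187 nats

D(P‖Q) = Σ p·ln(p/q).
  0.35·ln(0.35/0.27) = 0.09083
  0.42·ln(0.42/0.47) = -0.04724
  0.07·ln(0.07/0.06) = 0.01079
  0.16·ln(0.16/0.20) = -0.03570
D(P‖Q) = 0.0187 nats.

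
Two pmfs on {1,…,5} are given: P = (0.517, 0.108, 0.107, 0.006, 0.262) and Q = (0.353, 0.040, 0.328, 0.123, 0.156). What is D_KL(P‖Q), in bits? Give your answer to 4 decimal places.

0.4363 bits

D(P‖Q) = Σ p·log₂(p/q).
  0.517·log₂(0.517/0.353) = 0.28461
  0.108·log₂(0.108/0.040) = 0.15476
  0.107·log₂(0.107/0.328) = -0.17292
  0.006·log₂(0.006/0.123) = -0.02615
  0.262·log₂(0.262/0.156) = 0.19598
D(P‖Q) = 0.4363 bits.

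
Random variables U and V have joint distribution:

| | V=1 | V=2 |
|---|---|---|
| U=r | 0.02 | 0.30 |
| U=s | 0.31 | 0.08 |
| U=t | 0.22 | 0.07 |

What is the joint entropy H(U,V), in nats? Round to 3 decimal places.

H(U,V) = −Σ p(x,y)·ln p(x,y) over all 6 cells.
  cell (r,1): −0.02·ln0.02 = 0.0782
  cell (r,2): −0.30·ln0.30 = 0.3612
  cell (s,1): −0.31·ln0.31 = 0.3631
  cell (s,2): −0.08·ln0.08 = 0.2021
  cell (t,1): −0.22·ln0.22 = 0.3331
  cell (t,2): −0.07·ln0.07 = 0.1861
Sum = 1.524 nats.

1.524 nats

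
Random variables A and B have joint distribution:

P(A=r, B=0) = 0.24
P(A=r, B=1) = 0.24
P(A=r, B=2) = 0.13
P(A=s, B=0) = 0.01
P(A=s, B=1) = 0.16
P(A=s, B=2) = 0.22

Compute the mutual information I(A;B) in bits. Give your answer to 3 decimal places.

Marginals: p(A) = (0.6100, 0.3900), p(B) = (0.2500, 0.4000, 0.3500).
I(A;B) = Σ p(x,y)·log₂[p(x,y)/(p(x)p(y))].
  (r,0): 0.24·log₂(1.5738) = 0.1570
  (r,1): 0.24·log₂(0.9836) = -0.0057
  (r,2): 0.13·log₂(0.6089) = -0.0930
  (s,0): 0.01·log₂(0.1026) = -0.0329
  (s,1): 0.16·log₂(1.0256) = 0.0058
  (s,2): 0.22·log₂(1.6117) = 0.1515
Sum = 0.183 bits.

0.183 bits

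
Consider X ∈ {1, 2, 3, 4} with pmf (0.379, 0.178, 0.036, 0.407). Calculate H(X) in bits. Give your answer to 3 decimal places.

H(X) = −Σ p·log₂ p.
  −(0.379)·log₂(0.379) = 0.5305
  −(0.178)·log₂(0.178) = 0.4432
  −(0.036)·log₂(0.036) = 0.1727
  −(0.407)·log₂(0.407) = 0.5278
Sum: 0.5305 + 0.4432 + 0.1727 + 0.5278 = 1.674 bits.

1.674 bits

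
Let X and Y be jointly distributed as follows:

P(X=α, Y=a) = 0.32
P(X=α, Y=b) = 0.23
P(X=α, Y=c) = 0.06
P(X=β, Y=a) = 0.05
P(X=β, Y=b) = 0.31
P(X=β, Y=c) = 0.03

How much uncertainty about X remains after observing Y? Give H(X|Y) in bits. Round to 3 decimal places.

0.825 bits

Marginals: p(X) = (0.6100, 0.3900), p(Y) = (0.3700, 0.5400, 0.0900).
H(X|Y) = Σ p(Y) · H(X|Y=·).
  Y=a: p=0.3700, H(X|Y=a) = 0.5714
  Y=b: p=0.5400, H(X|Y=b) = 0.9841
  Y=c: p=0.0900, H(X|Y=c) = 0.9183
Weighted sum = 0.825 bits.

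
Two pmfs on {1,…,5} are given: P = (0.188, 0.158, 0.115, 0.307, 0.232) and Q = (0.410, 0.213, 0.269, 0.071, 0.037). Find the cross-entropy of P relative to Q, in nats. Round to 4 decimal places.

H(P,Q) = −Σ p·ln q.
  −0.188·ln(0.410) = 0.16762
  −0.158·ln(0.213) = 0.24434
  −0.115·ln(0.269) = 0.15100
  −0.307·ln(0.071) = 0.81204
  −0.232·ln(0.037) = 0.76487
H(P,Q) = 2.1399 nats.

2.1399 nats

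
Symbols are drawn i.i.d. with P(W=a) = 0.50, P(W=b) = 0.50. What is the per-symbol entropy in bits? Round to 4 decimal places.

1.0000 bits

H(W) = −Σ p·log₂ p.
  −(0.50)·log₂(0.50) = 0.50000
  −(0.50)·log₂(0.50) = 0.50000
Sum: 0.50000 + 0.50000 = 1.0000 bits.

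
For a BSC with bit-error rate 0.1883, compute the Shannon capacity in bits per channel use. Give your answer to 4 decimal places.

0.3021 bits

Binary symmetric channel: C = 1 − h₂(ε) where h₂ is the binary entropy function.
h₂(0.1883) = −0.1883·log₂0.1883 − 0.8117·log₂0.8117 = 0.6979.
C = 1 − 0.6979 = 0.3021 bits per channel use.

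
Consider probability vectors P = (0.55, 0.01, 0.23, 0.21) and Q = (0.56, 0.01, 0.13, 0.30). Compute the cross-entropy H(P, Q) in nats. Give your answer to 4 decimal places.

H(P,Q) = −Σ p·ln q.
  −0.55·ln(0.56) = 0.31890
  −0.01·ln(0.01) = 0.04605
  −0.23·ln(0.13) = 0.46925
  −0.21·ln(0.30) = 0.25283
H(P,Q) = 1.0870 nats.

1.0870 nats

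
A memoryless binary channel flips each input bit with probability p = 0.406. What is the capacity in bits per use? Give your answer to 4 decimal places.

0.0256 bits

Binary symmetric channel: C = 1 − h₂(ε) where h₂ is the binary entropy function.
h₂(0.406) = −0.406·log₂0.406 − 0.594·log₂0.594 = 0.9744.
C = 1 − 0.9744 = 0.0256 bits per channel use.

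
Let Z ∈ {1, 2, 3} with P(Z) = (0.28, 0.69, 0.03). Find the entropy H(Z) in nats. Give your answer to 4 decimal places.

H(Z) = −Σ p·ln p.
  −(0.28)·ln(0.28) = 0.35643
  −(0.69)·ln(0.69) = 0.25603
  −(0.03)·ln(0.03) = 0.10520
Sum: 0.35643 + 0.25603 + 0.10520 = 0.7177 nats.

0.7177 nats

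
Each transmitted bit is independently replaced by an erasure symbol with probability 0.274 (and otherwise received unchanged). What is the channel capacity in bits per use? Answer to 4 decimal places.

0.7260 bits

Binary erasure channel: capacity C = 1 − ε.
C = 1 − 0.274 = 0.7260 bits per channel use.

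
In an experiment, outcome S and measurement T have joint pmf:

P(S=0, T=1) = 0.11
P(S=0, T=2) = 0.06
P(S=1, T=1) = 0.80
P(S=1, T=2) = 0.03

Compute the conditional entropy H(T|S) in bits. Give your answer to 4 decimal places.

0.3454 bits

Chain rule: H(T|S) = H(S,T) − H(S).
Marginals: p(S) = (0.1700, 0.8300), p(T) = (0.9100, 0.0900).
H(S,T) = 1.0031 bits; H(S) = 0.6577 bits.
H(T|S) = 1.0031 − 0.6577 = 0.3454 bits.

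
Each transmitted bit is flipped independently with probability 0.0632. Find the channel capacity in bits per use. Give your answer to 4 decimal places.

0.6600 bits

Binary symmetric channel: C = 1 − h₂(ε) where h₂ is the binary entropy function.
h₂(0.0632) = −0.0632·log₂0.0632 − 0.9368·log₂0.9368 = 0.3400.
C = 1 − 0.3400 = 0.6600 bits per channel use.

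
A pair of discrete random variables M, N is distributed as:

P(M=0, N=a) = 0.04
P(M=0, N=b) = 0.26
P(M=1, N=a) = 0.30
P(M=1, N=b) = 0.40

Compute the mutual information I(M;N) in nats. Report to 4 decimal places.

0.0452 nats

Marginals: p(M) = (0.3000, 0.7000), p(N) = (0.3400, 0.6600).
I(M;N) = Σ p(x,y)·ln[p(x,y)/(p(x)p(y))].
  (0,a): 0.04·ln(0.3922) = -0.03744
  (0,b): 0.26·ln(1.3131) = 0.07083
  (1,a): 0.30·ln(1.2605) = 0.06945
  (1,b): 0.40·ln(0.8658) = -0.05764
Sum = 0.0452 nats.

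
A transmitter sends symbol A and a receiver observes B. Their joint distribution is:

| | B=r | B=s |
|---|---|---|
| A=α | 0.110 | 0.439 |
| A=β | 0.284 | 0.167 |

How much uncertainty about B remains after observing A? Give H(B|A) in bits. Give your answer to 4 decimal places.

Marginals: p(A) = (0.5490, 0.4510), p(B) = (0.3940, 0.6060).
H(B|A) = Σ p(A) · H(B|A=·).
  A=α: p=0.5490, H(B|A=α) = 0.7227
  A=β: p=0.4510, H(B|A=β) = 0.9509
Weighted sum = 0.8256 bits.

0.8256 bits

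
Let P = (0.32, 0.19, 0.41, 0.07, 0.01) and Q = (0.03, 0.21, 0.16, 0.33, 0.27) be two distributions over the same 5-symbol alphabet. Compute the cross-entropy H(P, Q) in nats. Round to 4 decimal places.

2.2607 nats

H(P,Q) = −Σ p·ln q.
  −0.32·ln(0.03) = 1.12210
  −0.19·ln(0.21) = 0.29652
  −0.41·ln(0.16) = 0.75136
  −0.07·ln(0.33) = 0.07761
  −0.01·ln(0.27) = 0.01309
H(P,Q) = 2.2607 nats.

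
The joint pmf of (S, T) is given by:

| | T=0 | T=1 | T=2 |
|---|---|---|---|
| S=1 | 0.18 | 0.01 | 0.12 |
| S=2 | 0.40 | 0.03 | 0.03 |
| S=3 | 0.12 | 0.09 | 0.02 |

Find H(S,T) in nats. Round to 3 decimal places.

H(S,T) = −Σ p(x,y)·ln p(x,y) over all 9 cells.
  cell (1,0): −0.18·ln0.18 = 0.3087
  cell (1,1): −0.01·ln0.01 = 0.0461
  cell (1,2): −0.12·ln0.12 = 0.2544
  cell (2,0): −0.40·ln0.40 = 0.3665
  cell (2,1): −0.03·ln0.03 = 0.1052
  cell (2,2): −0.03·ln0.03 = 0.1052
  cell (3,0): −0.12·ln0.12 = 0.2544
  cell (3,1): −0.09·ln0.09 = 0.2167
  cell (3,2): −0.02·ln0.02 = 0.0782
Sum = 1.735 nats.

1.735 nats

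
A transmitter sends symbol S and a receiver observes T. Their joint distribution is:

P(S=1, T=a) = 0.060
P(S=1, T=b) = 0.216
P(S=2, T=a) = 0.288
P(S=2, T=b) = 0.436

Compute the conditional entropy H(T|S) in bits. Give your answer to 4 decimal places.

0.9105 bits

Chain rule: H(T|S) = H(S,T) − H(S).
Marginals: p(S) = (0.2760, 0.7240), p(T) = (0.3480, 0.6520).
H(S,T) = 1.7604 bits; H(S) = 0.8499 bits.
H(T|S) = 1.7604 − 0.8499 = 0.9105 bits.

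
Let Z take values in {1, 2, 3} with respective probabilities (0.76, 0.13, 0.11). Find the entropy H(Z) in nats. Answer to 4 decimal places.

H(Z) = −Σ p·ln p.
  −(0.76)·ln(0.76) = 0.20857
  −(0.13)·ln(0.13) = 0.26523
  −(0.11)·ln(0.11) = 0.24280
Sum: 0.20857 + 0.26523 + 0.24280 = 0.7166 nats.

0.7166 nats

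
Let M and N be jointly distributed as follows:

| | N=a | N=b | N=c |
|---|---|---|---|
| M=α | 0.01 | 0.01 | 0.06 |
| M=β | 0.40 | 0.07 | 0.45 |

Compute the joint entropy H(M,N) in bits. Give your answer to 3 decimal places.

H(M,N) = −Σ p(x,y)·log₂ p(x,y) over all 6 cells.
  cell (α,a): −0.01·log₂0.01 = 0.0664
  cell (α,b): −0.01·log₂0.01 = 0.0664
  cell (α,c): −0.06·log₂0.06 = 0.2435
  cell (β,a): −0.40·log₂0.40 = 0.5288
  cell (β,b): −0.07·log₂0.07 = 0.2686
  cell (β,c): −0.45·log₂0.45 = 0.5184
Sum = 1.692 bits.

1.692 bits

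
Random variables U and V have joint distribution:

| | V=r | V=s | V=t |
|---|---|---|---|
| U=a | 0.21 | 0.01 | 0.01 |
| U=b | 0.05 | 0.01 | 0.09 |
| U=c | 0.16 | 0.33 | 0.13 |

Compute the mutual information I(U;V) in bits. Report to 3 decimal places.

0.335 bits

Marginals: p(U) = (0.2300, 0.1500, 0.6200), p(V) = (0.4200, 0.3500, 0.2300).
I(U;V) = Σ p(x,y)·log₂[p(x,y)/(p(x)p(y))].
  (a,r): 0.21·log₂(2.1739) = 0.2353
  (a,s): 0.01·log₂(0.1242) = -0.0301
  (a,t): 0.01·log₂(0.1890) = -0.0240
  (b,r): 0.05·log₂(0.7937) = -0.0167
  (b,s): 0.01·log₂(0.1905) = -0.0239
  (b,t): 0.09·log₂(2.6087) = 0.1245
  (c,r): 0.16·log₂(0.6144) = -0.1124
  (c,s): 0.33·log₂(1.5207) = 0.1996
  (c,t): 0.13·log₂(0.9116) = -0.0174
Sum = 0.335 bits.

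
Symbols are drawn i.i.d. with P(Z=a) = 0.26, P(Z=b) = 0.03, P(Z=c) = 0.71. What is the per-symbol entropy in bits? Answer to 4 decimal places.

1.0079 bits

H(Z) = −Σ p·log₂ p.
  −(0.26)·log₂(0.26) = 0.50529
  −(0.03)·log₂(0.03) = 0.15177
  −(0.71)·log₂(0.71) = 0.35082
Sum: 0.50529 + 0.15177 + 0.35082 = 1.0079 bits.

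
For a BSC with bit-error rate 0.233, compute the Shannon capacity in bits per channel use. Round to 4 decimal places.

Binary symmetric channel: C = 1 − h₂(ε) where h₂ is the binary entropy function.
h₂(0.233) = −0.233·log₂0.233 − 0.767·log₂0.767 = 0.7832.
C = 1 − 0.7832 = 0.2168 bits per channel use.

0.2168 bits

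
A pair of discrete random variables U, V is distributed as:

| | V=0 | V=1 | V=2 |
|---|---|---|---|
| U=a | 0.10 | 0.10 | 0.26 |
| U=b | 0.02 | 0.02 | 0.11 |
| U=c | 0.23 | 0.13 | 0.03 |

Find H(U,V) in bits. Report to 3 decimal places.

H(U,V) = −Σ p(x,y)·log₂ p(x,y) over all 9 cells.
  cell (a,0): −0.10·log₂0.10 = 0.3322
  cell (a,1): −0.10·log₂0.10 = 0.3322
  cell (a,2): −0.26·log₂0.26 = 0.5053
  cell (b,0): −0.02·log₂0.02 = 0.1129
  cell (b,1): −0.02·log₂0.02 = 0.1129
  cell (b,2): −0.11·log₂0.11 = 0.3503
  cell (c,0): −0.23·log₂0.23 = 0.4877
  cell (c,1): −0.13·log₂0.13 = 0.3826
  cell (c,2): −0.03·log₂0.03 = 0.1518
Sum = 2.768 bits.

2.768 bits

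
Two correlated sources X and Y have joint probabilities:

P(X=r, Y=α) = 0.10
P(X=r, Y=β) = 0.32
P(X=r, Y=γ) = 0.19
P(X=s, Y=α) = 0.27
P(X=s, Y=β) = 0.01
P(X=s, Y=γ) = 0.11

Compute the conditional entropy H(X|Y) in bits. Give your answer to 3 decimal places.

0.661 bits

Marginals: p(X) = (0.6100, 0.3900), p(Y) = (0.3700, 0.3300, 0.3000).
H(X|Y) = Σ p(Y) · H(X|Y=·).
  Y=α: p=0.3700, H(X|Y=α) = 0.8419
  Y=β: p=0.3300, H(X|Y=β) = 0.1959
  Y=γ: p=0.3000, H(X|Y=γ) = 0.9481
Weighted sum = 0.661 bits.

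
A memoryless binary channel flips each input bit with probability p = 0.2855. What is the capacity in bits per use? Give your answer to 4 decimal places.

Binary symmetric channel: C = 1 − h₂(ε) where h₂ is the binary entropy function.
h₂(0.2855) = −0.2855·log₂0.2855 − 0.7145·log₂0.7145 = 0.8628.
C = 1 − 0.8628 = 0.1372 bits per channel use.

0.1372 bits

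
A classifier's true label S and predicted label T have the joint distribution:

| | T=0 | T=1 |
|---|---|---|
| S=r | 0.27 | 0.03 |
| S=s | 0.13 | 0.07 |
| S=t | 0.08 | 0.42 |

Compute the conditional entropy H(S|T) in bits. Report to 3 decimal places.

1.131 bits

Marginals: p(S) = (0.3000, 0.2000, 0.5000), p(T) = (0.4800, 0.5200).
H(S|T) = Σ p(T) · H(S|T=·).
  T=0: p=0.4800, H(S|T=0) = 1.4081
  T=1: p=0.5200, H(S|T=1) = 0.8758
Weighted sum = 1.131 bits.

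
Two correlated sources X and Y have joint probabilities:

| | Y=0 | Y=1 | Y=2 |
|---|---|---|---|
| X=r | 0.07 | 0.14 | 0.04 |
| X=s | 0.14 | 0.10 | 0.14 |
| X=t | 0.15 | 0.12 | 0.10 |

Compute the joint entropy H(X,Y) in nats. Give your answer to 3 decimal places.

H(X,Y) = −Σ p(x,y)·ln p(x,y) over all 9 cells.
  cell (r,0): −0.07·ln0.07 = 0.1861
  cell (r,1): −0.14·ln0.14 = 0.2753
  cell (r,2): −0.04·ln0.04 = 0.1288
  cell (s,0): −0.14·ln0.14 = 0.2753
  cell (s,1): −0.10·ln0.10 = 0.2303
  cell (s,2): −0.14·ln0.14 = 0.2753
  cell (t,0): −0.15·ln0.15 = 0.2846
  cell (t,1): −0.12·ln0.12 = 0.2544
  cell (t,2): −0.10·ln0.10 = 0.2303
Sum = 2.140 nats.

2.140 nats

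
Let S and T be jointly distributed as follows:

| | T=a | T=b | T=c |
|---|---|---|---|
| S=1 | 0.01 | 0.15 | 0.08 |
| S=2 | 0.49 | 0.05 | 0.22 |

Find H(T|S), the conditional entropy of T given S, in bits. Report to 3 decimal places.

Chain rule: H(T|S) = H(S,T) − H(S).
Marginals: p(S) = (0.2400, 0.7600), p(T) = (0.5000, 0.2000, 0.3000).
H(S,T) = 1.9694 bits; H(S) = 0.7950 bits.
H(T|S) = 1.9694 − 0.7950 = 1.174 bits.

1.174 bits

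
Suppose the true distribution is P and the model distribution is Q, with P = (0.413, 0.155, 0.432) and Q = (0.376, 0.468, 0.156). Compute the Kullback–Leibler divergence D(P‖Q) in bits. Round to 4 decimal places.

D(P‖Q) = Σ p·log₂(p/q).
  0.413·log₂(0.413/0.376) = 0.05592
  0.155·log₂(0.155/0.468) = -0.24711
  0.432·log₂(0.432/0.156) = 0.63482
D(P‖Q) = 0.4436 bits.

0.4436 bits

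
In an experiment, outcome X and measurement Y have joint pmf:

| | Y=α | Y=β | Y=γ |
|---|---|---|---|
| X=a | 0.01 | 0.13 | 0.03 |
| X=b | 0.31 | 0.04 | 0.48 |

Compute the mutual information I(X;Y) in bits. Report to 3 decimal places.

0.295 bits

Marginals: p(X) = (0.1700, 0.8300), p(Y) = (0.3200, 0.1700, 0.5100).
I(X;Y) = H(X) + H(Y) − H(X,Y).
H(X) = 0.6577, H(Y) = 1.4561, H(X,Y) = 1.8187.
I(X;Y) = 0.6577 + 1.4561 − 1.8187 = 0.295 bits.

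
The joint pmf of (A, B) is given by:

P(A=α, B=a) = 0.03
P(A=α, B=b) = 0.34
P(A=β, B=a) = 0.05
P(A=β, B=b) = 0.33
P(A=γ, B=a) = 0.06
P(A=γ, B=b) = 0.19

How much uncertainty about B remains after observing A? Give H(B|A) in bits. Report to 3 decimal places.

0.562 bits

Marginals: p(A) = (0.3700, 0.3800, 0.2500), p(B) = (0.1400, 0.8600).
H(B|A) = Σ p(A) · H(B|A=·).
  A=α: p=0.3700, H(B|A=α) = 0.4060
  A=β: p=0.3800, H(B|A=β) = 0.5618
  A=γ: p=0.2500, H(B|A=γ) = 0.7950
Weighted sum = 0.562 bits.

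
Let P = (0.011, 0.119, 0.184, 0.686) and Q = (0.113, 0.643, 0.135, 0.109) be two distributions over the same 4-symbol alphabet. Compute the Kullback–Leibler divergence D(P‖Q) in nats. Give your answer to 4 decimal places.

D(P‖Q) = Σ p·ln(p/q).
  0.011·ln(0.011/0.113) = -0.02562
  0.119·ln(0.119/0.643) = -0.20076
  0.184·ln(0.184/0.135) = 0.05698
  0.686·ln(0.686/0.109) = 1.26192
D(P‖Q) = 1.0925 nats.

1.0925 nats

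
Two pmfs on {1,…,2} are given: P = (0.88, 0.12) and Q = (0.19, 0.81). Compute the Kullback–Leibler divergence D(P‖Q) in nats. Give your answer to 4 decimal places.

D(P‖Q) = Σ p·ln(p/q).
  0.88·ln(0.88/0.19) = 1.34895
  0.12·ln(0.12/0.81) = -0.22915
D(P‖Q) = 1.1198 nats.

1.1198 nats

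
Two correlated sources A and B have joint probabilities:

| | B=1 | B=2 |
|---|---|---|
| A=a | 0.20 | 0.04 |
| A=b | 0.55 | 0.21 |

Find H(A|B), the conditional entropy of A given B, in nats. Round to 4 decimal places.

0.5449 nats

Chain rule: H(A|B) = H(A,B) − H(B).
Marginals: p(A) = (0.2400, 0.7600), p(B) = (0.7500, 0.2500).
H(A,B) = 1.1072 nats; H(B) = 0.5623 nats.
H(A|B) = 1.1072 − 0.5623 = 0.5449 nats.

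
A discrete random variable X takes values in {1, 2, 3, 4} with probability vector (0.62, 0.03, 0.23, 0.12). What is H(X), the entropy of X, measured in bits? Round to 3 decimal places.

1.434 bits

H(X) = −Σ p·log₂ p.
  −(0.62)·log₂(0.62) = 0.4276
  −(0.03)·log₂(0.03) = 0.1518
  −(0.23)·log₂(0.23) = 0.4877
  −(0.12)·log₂(0.12) = 0.3671
Sum: 0.4276 + 0.1518 + 0.4877 + 0.3671 = 1.434 bits.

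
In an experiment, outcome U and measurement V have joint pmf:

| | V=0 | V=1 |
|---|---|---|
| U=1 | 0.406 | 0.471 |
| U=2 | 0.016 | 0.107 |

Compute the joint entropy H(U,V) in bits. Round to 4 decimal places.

H(U,V) = −Σ p(x,y)·log₂ p(x,y) over all 4 cells.
  cell (1,0): −0.406·log₂0.406 = 0.52798
  cell (1,1): −0.471·log₂0.471 = 0.51160
  cell (2,0): −0.016·log₂0.016 = 0.09545
  cell (2,1): −0.107·log₂0.107 = 0.34500
Sum = 1.4800 bits.

1.4800 bits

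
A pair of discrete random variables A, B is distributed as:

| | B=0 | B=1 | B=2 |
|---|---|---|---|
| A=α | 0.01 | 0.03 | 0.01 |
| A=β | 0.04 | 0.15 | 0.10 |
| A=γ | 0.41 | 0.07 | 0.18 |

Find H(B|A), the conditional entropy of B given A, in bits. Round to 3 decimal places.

Chain rule: H(B|A) = H(A,B) − H(A).
Marginals: p(A) = (0.0500, 0.2900, 0.6600), p(B) = (0.4600, 0.2500, 0.2900).
H(A,B) = 2.4544 bits; H(A) = 1.1296 bits.
H(B|A) = 2.4544 − 1.1296 = 1.325 bits.

1.325 bits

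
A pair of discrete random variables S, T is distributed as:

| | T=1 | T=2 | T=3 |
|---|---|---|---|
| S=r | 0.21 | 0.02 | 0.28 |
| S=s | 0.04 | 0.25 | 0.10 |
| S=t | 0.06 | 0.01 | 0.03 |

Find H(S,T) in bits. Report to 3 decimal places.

2.580 bits

H(S,T) = −Σ p(x,y)·log₂ p(x,y) over all 9 cells.
  cell (r,1): −0.21·log₂0.21 = 0.4728
  cell (r,2): −0.02·log₂0.02 = 0.1129
  cell (r,3): −0.28·log₂0.28 = 0.5142
  cell (s,1): −0.04·log₂0.04 = 0.1858
  cell (s,2): −0.25·log₂0.25 = 0.5000
  cell (s,3): −0.10·log₂0.10 = 0.3322
  cell (t,1): −0.06·log₂0.06 = 0.2435
  cell (t,2): −0.01·log₂0.01 = 0.0664
  cell (t,3): −0.03·log₂0.03 = 0.1518
Sum = 2.580 bits.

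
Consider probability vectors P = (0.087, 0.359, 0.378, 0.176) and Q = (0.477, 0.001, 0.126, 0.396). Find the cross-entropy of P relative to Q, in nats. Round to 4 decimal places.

H(P,Q) = −Σ p·ln q.
  −0.087·ln(0.477) = 0.06440
  −0.359·ln(0.001) = 2.47988
  −0.378·ln(0.126) = 0.78302
  −0.176·ln(0.396) = 0.16304
H(P,Q) = 3.4903 nats.

3.4903 nats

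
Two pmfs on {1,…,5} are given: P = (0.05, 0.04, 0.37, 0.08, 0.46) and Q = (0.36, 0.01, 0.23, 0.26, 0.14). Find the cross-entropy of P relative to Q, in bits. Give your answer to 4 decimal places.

H(P,Q) = −Σ p·log₂ q.
  −0.05·log₂(0.36) = 0.07370
  −0.04·log₂(0.01) = 0.26575
  −0.37·log₂(0.23) = 0.78451
  −0.08·log₂(0.26) = 0.15547
  −0.46·log₂(0.14) = 1.30479
H(P,Q) = 2.5842 bits.

2.5842 bits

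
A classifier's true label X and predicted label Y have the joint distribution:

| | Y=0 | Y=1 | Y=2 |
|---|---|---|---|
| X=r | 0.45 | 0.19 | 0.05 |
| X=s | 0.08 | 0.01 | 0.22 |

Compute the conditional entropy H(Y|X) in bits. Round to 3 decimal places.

1.135 bits

Chain rule: H(Y|X) = H(X,Y) − H(X).
Marginals: p(X) = (0.6900, 0.3100), p(Y) = (0.5300, 0.2000, 0.2700).
H(X,Y) = 2.0282 bits; H(X) = 0.8932 bits.
H(Y|X) = 2.0282 − 0.8932 = 1.135 bits.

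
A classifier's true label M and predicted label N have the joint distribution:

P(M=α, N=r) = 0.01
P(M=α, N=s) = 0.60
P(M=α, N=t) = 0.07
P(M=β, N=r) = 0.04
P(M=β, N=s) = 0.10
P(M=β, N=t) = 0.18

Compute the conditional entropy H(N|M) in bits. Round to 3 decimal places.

Marginals: p(M) = (0.6800, 0.3200), p(N) = (0.0500, 0.7000, 0.2500).
H(N|M) = Σ p(M) · H(N|M=·).
  M=α: p=0.6800, H(N|M=α) = 0.5865
  M=β: p=0.3200, H(N|M=β) = 1.3663
Weighted sum = 0.836 bits.

0.836 bits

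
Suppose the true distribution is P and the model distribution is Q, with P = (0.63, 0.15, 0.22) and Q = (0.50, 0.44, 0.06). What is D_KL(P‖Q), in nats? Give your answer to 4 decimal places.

0.2700 nats

D(P‖Q) = Σ p·ln(p/q).
  0.63·ln(0.63/0.50) = 0.14560
  0.15·ln(0.15/0.44) = -0.16142
  0.22·ln(0.22/0.06) = 0.28584
D(P‖Q) = 0.2700 nats.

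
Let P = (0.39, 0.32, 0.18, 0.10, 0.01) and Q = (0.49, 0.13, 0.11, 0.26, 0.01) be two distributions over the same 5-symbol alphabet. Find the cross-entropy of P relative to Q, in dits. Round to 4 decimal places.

0.6554 dits

H(P,Q) = −Σ p·log₁₀ q.
  −0.39·log₁₀(0.49) = 0.12082
  −0.32·log₁₀(0.13) = 0.28354
  −0.18·log₁₀(0.11) = 0.17255
  −0.10·log₁₀(0.26) = 0.05850
  −0.01·log₁₀(0.01) = 0.02000
H(P,Q) = 0.6554 dits.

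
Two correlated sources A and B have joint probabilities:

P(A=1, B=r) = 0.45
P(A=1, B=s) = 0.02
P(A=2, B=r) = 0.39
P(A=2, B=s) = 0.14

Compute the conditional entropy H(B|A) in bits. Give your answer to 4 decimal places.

Marginals: p(A) = (0.4700, 0.5300), p(B) = (0.8400, 0.1600).
H(B|A) = Σ p(A) · H(B|A=·).
  A=1: p=0.4700, H(B|A=1) = 0.2539
  A=2: p=0.5300, H(B|A=2) = 0.8329
Weighted sum = 0.5608 bits.

0.5608 bits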